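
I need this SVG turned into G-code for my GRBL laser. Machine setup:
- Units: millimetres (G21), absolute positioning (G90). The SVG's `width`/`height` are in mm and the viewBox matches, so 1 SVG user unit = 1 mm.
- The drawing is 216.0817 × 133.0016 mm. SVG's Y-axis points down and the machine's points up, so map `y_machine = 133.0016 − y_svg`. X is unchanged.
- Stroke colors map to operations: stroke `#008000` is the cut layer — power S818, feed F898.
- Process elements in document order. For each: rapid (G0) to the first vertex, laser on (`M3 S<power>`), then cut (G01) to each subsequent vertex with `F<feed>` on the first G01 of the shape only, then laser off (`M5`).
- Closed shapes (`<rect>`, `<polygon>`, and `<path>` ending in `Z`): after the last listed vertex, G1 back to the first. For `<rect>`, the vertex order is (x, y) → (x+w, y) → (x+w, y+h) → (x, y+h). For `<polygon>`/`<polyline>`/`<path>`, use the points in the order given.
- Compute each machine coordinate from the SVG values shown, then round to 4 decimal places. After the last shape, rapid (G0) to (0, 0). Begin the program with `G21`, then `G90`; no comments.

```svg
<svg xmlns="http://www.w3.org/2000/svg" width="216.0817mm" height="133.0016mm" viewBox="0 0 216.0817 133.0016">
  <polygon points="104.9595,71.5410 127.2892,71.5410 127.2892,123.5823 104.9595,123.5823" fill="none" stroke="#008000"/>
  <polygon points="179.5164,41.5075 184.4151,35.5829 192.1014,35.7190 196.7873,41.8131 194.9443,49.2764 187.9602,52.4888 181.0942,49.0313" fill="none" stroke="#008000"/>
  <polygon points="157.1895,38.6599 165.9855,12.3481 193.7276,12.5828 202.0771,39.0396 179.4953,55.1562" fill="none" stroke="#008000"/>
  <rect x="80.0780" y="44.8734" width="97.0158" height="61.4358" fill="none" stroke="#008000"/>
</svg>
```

G21
G90
G0 X104.9595 Y61.4606
M3 S818
G01 X127.2892 Y61.4606 F898
G01 X127.2892 Y9.4193
G01 X104.9595 Y9.4193
G01 X104.9595 Y61.4606
M5
G0 X179.5164 Y91.4941
M3 S818
G01 X184.4151 Y97.4187 F898
G01 X192.1014 Y97.2826
G01 X196.7873 Y91.1885
G01 X194.9443 Y83.7252
G01 X187.9602 Y80.5128
G01 X181.0942 Y83.9703
G01 X179.5164 Y91.4941
M5
G0 X157.1895 Y94.3417
M3 S818
G01 X165.9855 Y120.6535 F898
G01 X193.7276 Y120.4188
G01 X202.0771 Y93.9620
G01 X179.4953 Y77.8454
G01 X157.1895 Y94.3417
M5
G0 X80.0780 Y88.1282
M3 S818
G01 X177.0938 Y88.1282 F898
G01 X177.0938 Y26.6924
G01 X80.0780 Y26.6924
G01 X80.0780 Y88.1282
M5
G0 X0.0000 Y0.0000

1 u = 1 mm; y_m = 133.0016 − y.

[1] `<polygon>` rectangle, #008000→cut S818 F898: (104.9595,61.4606) → (127.2892,61.4606) → (127.2892,9.4193) → (104.9595,9.4193) → (104.9595,61.4606) (closed)

[2] `<polygon>` regular polygon, #008000→cut S818 F898: (179.5164,91.4941) → (184.4151,97.4187) → (192.1014,97.2826) → (196.7873,91.1885) → (194.9443,83.7252) → (187.9602,80.5128) → (181.0942,83.9703) → (179.5164,91.4941) (closed)

[3] `<polygon>` regular polygon, #008000→cut S818 F898: (157.1895,94.3417) → (165.9855,120.6535) → (193.7276,120.4188) → (202.0771,93.9620) → (179.4953,77.8454) → (157.1895,94.3417) (closed)

[4] `<rect>` rectangle, #008000→cut S818 F898: (80.0780,88.1282) → (177.0938,88.1282) → (177.0938,26.6924) → (80.0780,26.6924) → (80.0780,88.1282) (closed)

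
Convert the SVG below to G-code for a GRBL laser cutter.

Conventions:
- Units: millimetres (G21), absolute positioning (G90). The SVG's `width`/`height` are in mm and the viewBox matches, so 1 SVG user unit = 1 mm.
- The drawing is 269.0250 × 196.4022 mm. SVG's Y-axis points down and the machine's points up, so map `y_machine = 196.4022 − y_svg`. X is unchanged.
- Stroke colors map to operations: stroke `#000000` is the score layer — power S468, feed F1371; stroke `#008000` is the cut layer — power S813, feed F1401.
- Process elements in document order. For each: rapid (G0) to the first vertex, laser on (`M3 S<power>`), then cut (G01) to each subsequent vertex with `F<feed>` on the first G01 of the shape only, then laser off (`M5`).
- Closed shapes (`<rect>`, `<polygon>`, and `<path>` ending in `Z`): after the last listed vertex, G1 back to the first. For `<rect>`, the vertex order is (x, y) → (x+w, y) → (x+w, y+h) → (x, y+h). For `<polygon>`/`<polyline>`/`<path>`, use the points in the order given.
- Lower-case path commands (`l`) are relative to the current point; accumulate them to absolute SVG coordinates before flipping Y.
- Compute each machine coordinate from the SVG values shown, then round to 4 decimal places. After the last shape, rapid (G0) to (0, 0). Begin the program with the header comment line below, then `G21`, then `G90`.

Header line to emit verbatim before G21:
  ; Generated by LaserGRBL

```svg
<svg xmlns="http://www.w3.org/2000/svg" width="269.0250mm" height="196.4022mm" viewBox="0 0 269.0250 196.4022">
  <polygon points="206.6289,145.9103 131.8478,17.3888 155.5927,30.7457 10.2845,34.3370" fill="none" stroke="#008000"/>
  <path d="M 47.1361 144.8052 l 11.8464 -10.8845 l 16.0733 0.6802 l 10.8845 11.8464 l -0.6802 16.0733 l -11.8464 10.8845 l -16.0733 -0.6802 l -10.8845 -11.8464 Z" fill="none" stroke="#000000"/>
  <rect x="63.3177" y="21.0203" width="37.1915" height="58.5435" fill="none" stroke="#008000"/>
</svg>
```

; Generated by LaserGRBL
G21
G90
G0 X206.6289 Y50.4919
M3 S813
G01 X131.8478 Y179.0134 F1401
G01 X155.5927 Y165.6565
G01 X10.2845 Y162.0652
G01 X206.6289 Y50.4919
M5
G0 X47.1361 Y51.5970
M3 S468
G01 X58.9825 Y62.4815 F1371
G01 X75.0558 Y61.8013
G01 X85.9403 Y49.9549
G01 X85.2601 Y33.8816
G01 X73.4137 Y22.9971
G01 X57.3404 Y23.6773
G01 X46.4559 Y35.5237
G01 X47.1361 Y51.5970
M5
G0 X63.3177 Y175.3819
M3 S813
G01 X100.5092 Y175.3819 F1401
G01 X100.5092 Y116.8384
G01 X63.3177 Y116.8384
G01 X63.3177 Y175.3819
M5
G0 X0.0000 Y0.0000

viewBox `0 0 269.0250 196.4022` with mm width/height → 1 unit = 1 mm. Flip: y_m = 196.4022 − y_svg.

**Shape 1** — `<polygon>` closed polygon, stroke `#008000` → cut (S813, F1401). Machine vertices: (206.6289,50.4919) → (131.8478,179.0134) → (155.5927,165.6565) → (10.2845,162.0652) → (206.6289,50.4919). Closed: final G1 returns to the first vertex.

**Shape 2** — `<path>` regular polygon, stroke `#000000` → score (S468, F1371). Machine vertices: (47.1361,51.5970) → (58.9825,62.4815) → (75.0558,61.8013) → (85.9403,49.9549) → (85.2601,33.8816) → (73.4137,22.9971) → (57.3404,23.6773) → (46.4559,35.5237) → (47.1361,51.5970). Closed: final G1 returns to the first vertex.

**Shape 3** — `<rect>` rectangle, stroke `#008000` → cut (S813, F1401). Machine vertices: (63.3177,175.3819) → (100.5092,175.3819) → (100.5092,116.8384) → (63.3177,116.8384) → (63.3177,175.3819). Closed: final G1 returns to the first vertex.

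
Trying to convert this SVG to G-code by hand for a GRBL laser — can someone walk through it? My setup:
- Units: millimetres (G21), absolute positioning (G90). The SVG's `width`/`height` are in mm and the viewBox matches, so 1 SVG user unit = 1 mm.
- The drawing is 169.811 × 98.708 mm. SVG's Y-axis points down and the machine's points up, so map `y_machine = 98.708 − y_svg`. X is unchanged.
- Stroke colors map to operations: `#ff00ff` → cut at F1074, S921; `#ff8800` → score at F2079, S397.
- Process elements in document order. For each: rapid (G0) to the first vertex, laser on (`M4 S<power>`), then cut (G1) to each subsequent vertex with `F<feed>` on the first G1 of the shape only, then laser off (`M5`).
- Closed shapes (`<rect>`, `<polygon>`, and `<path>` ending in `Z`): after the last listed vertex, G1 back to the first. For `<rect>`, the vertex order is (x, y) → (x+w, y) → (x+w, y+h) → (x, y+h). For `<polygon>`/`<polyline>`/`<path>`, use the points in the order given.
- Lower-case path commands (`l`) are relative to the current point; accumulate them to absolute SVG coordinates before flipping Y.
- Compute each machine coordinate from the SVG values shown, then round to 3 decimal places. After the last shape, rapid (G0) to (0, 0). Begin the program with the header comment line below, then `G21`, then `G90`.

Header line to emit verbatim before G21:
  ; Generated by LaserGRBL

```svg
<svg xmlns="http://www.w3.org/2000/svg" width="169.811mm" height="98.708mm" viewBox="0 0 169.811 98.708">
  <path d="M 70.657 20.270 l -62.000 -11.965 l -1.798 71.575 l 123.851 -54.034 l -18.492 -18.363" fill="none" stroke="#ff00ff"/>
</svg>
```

1 u = 1 mm; y_m = 98.708 − y.

[1] `<path>` open polyline, #ff00ff→cut S921 F1074: (70.657,78.438) → (8.657,90.403) → (6.859,18.828) → (130.710,72.862) → (112.218,91.225)

; Generated by LaserGRBL
G21
G90
G0 X70.657 Y78.438
M4 S921
G1 X8.657 Y90.403 F1074
G1 X6.859 Y18.828
G1 X130.710 Y72.862
G1 X112.218 Y91.225
M5
G0 X0.000 Y0.000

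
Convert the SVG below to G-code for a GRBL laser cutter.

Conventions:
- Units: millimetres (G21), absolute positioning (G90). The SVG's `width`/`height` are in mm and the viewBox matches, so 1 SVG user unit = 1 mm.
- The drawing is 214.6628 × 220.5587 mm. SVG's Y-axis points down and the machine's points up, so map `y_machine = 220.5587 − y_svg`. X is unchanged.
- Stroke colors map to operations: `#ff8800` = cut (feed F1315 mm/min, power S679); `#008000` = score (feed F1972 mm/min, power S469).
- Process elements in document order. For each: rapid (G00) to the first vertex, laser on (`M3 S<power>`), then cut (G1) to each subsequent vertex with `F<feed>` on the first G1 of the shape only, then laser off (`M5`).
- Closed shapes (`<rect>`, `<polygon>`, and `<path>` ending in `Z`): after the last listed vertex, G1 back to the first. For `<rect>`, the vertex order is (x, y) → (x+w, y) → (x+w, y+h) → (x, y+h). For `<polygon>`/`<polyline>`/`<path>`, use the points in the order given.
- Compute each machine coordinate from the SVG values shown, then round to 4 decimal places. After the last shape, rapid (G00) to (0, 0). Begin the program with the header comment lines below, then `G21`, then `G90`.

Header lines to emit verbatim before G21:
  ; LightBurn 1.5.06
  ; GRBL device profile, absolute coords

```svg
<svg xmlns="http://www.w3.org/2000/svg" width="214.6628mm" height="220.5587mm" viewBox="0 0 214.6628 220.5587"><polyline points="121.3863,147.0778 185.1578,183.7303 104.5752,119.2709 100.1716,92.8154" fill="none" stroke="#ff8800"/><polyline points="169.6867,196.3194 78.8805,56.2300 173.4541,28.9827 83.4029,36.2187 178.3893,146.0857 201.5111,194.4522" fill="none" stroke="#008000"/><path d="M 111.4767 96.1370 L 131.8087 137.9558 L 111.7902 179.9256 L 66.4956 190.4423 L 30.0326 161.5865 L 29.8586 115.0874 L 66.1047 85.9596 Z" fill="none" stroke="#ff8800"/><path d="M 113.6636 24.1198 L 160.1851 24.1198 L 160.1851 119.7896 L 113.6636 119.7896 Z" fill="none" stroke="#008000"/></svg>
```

Since the viewBox matches the mm dimensions, user units are millimetres directly. The only transform is the Y-flip y_m = 220.5587 − y_svg.

Shape 1 is a open polyline drawn with `<polyline>`. Its stroke #ff8800 means cut at S679, F1315. After flipping Y the toolpath is (121.3863,73.4809) → (185.1578,36.8284) → (104.5752,101.2878) → (100.1716,127.7433).

Shape 2 is a open polyline drawn with `<polyline>`. Its stroke #008000 means score at S469, F1972. After flipping Y the toolpath is (169.6867,24.2393) → (78.8805,164.3287) → (173.4541,191.5760) → (83.4029,184.3400) → (178.3893,74.4730) → (201.5111,26.1065).

Shape 3 is a regular polygon drawn with `<path>`. Its stroke #ff8800 means cut at S679, F1315. After flipping Y the toolpath is (111.4767,124.4217) → (131.8087,82.6029) → (111.7902,40.6331) → (66.4956,30.1164) → (30.0326,58.9722) → (29.8586,105.4713) → (66.1047,134.5991) → (111.4767,124.4217), returning to the start.

Shape 4 is a rectangle drawn with `<path>`. Its stroke #008000 means score at S469, F1972. After flipping Y the toolpath is (113.6636,196.4389) → (160.1851,196.4389) → (160.1851,100.7691) → (113.6636,100.7691) → (113.6636,196.4389), returning to the start.

; LightBurn 1.5.06
; GRBL device profile, absolute coords
G21
G90
G00 X121.3863 Y73.4809
M3 S679
G1 X185.1578 Y36.8284 F1315
G1 X104.5752 Y101.2878
G1 X100.1716 Y127.7433
M5
G00 X169.6867 Y24.2393
M3 S469
G1 X78.8805 Y164.3287 F1972
G1 X173.4541 Y191.5760
G1 X83.4029 Y184.3400
G1 X178.3893 Y74.4730
G1 X201.5111 Y26.1065
M5
G00 X111.4767 Y124.4217
M3 S679
G1 X131.8087 Y82.6029 F1315
G1 X111.7902 Y40.6331
G1 X66.4956 Y30.1164
G1 X30.0326 Y58.9722
G1 X29.8586 Y105.4713
G1 X66.1047 Y134.5991
G1 X111.4767 Y124.4217
M5
G00 X113.6636 Y196.4389
M3 S469
G1 X160.1851 Y196.4389 F1972
G1 X160.1851 Y100.7691
G1 X113.6636 Y100.7691
G1 X113.6636 Y196.4389
M5
G00 X0.0000 Y0.0000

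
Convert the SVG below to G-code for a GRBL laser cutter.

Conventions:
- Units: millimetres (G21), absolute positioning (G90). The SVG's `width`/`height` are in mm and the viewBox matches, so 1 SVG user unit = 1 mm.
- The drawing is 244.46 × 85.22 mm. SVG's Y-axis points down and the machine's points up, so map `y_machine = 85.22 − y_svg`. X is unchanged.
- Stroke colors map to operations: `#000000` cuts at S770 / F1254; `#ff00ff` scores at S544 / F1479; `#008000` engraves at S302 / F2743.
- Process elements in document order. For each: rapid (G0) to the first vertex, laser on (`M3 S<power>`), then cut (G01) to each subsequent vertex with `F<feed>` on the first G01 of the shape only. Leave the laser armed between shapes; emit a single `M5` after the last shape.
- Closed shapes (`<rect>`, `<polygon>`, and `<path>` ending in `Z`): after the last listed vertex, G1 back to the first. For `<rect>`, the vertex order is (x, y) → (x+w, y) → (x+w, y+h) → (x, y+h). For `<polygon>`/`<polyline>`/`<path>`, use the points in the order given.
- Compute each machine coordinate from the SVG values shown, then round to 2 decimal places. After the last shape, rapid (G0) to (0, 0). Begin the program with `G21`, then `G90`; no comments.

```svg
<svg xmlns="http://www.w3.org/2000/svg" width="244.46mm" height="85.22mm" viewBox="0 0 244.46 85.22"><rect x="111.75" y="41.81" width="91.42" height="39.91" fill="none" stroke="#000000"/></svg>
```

G21
G90
G0 X111.75 Y43.41
M3 S770
G01 X203.17 Y43.41 F1254
G01 X203.17 Y3.50
G01 X111.75 Y3.50
G01 X111.75 Y43.41
M5
G0 X0.00 Y0.00

1 u = 1 mm; y_m = 85.22 − y.

[1] `<rect>` rectangle, #000000→cut S770 F1254: (111.75,43.41) → (203.17,43.41) → (203.17,3.50) → (111.75,3.50) → (111.75,43.41) (closed)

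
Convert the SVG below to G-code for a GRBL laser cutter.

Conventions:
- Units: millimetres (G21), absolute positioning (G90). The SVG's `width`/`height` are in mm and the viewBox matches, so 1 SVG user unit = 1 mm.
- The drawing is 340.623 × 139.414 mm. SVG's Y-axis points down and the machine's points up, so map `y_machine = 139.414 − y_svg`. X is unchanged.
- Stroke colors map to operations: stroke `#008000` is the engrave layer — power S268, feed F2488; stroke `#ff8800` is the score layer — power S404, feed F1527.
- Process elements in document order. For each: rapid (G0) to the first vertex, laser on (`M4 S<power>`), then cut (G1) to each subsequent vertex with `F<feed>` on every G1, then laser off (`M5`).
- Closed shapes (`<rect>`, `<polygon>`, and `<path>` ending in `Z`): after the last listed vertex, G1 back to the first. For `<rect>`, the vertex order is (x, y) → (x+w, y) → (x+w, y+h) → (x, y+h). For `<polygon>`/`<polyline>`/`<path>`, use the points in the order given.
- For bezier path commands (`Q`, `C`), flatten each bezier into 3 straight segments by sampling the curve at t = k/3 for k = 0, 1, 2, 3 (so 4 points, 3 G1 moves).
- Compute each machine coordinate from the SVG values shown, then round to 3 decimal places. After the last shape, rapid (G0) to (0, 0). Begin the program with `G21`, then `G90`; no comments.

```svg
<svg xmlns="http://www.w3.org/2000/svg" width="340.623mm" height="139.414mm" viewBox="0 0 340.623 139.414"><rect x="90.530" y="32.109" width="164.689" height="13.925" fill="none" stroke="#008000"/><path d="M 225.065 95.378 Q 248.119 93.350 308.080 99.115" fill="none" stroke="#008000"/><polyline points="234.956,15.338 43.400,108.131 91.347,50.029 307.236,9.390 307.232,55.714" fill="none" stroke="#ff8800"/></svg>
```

Since the viewBox matches the mm dimensions, user units are millimetres directly. The only transform is the Y-flip y_m = 139.414 − y_svg.

Shape 1 is a rectangle drawn with `<rect>`. Its stroke #008000 means engrave at S268, F2488. After flipping Y the toolpath is (90.530,107.305) → (255.219,107.305) → (255.219,93.380) → (90.530,93.380) → (90.530,107.305), returning to the start.

Shape 2 is a quadratic bezier drawn with `<path>`. Its stroke #008000 means engrave at S268, F2488. After flipping Y the toolpath is (225.065,44.036) → (244.535,44.522) → (272.207,43.276) → (308.080,40.299).

Shape 3 is a open polyline drawn with `<polyline>`. Its stroke #ff8800 means score at S404, F1527. After flipping Y the toolpath is (234.956,124.076) → (43.400,31.283) → (91.347,89.385) → (307.236,130.024) → (307.232,83.700).

G21
G90
G0 X90.530 Y107.305
M4 S268
G1 X255.219 Y107.305 F2488
G1 X255.219 Y93.380 F2488
G1 X90.530 Y93.380 F2488
G1 X90.530 Y107.305 F2488
M5
G0 X225.065 Y44.036
M4 S268
G1 X244.535 Y44.522 F2488
G1 X272.207 Y43.276 F2488
G1 X308.080 Y40.299 F2488
M5
G0 X234.956 Y124.076
M4 S404
G1 X43.400 Y31.283 F1527
G1 X91.347 Y89.385 F1527
G1 X307.236 Y130.024 F1527
G1 X307.232 Y83.700 F1527
M5
G0 X0.000 Y0.000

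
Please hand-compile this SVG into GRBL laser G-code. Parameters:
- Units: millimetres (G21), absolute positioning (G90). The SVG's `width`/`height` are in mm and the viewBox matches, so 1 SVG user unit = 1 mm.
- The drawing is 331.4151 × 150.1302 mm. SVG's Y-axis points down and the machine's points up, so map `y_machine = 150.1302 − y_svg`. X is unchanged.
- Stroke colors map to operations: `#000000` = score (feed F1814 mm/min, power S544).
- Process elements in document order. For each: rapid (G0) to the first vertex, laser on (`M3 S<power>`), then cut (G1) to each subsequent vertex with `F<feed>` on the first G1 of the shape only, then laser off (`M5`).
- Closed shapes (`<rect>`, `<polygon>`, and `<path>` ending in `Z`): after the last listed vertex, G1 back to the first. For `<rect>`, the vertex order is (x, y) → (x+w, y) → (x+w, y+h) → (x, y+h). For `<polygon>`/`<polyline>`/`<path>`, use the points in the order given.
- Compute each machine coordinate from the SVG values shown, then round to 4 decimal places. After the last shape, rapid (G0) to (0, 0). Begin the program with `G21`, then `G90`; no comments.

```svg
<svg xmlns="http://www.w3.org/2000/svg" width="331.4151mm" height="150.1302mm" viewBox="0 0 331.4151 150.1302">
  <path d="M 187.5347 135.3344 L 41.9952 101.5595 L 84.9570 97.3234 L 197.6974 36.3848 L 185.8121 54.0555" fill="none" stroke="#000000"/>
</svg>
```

G21
G90
G0 X187.5347 Y14.7958
M3 S544
G1 X41.9952 Y48.5707 F1814
G1 X84.9570 Y52.8068
G1 X197.6974 Y113.7454
G1 X185.8121 Y96.0747
M5
G0 X0.0000 Y0.0000

1 u = 1 mm; y_m = 150.1302 − y.

[1] `<path>` open polyline, #000000→score S544 F1814: (187.5347,14.7958) → (41.9952,48.5707) → (84.9570,52.8068) → (197.6974,113.7454) → (185.8121,96.0747)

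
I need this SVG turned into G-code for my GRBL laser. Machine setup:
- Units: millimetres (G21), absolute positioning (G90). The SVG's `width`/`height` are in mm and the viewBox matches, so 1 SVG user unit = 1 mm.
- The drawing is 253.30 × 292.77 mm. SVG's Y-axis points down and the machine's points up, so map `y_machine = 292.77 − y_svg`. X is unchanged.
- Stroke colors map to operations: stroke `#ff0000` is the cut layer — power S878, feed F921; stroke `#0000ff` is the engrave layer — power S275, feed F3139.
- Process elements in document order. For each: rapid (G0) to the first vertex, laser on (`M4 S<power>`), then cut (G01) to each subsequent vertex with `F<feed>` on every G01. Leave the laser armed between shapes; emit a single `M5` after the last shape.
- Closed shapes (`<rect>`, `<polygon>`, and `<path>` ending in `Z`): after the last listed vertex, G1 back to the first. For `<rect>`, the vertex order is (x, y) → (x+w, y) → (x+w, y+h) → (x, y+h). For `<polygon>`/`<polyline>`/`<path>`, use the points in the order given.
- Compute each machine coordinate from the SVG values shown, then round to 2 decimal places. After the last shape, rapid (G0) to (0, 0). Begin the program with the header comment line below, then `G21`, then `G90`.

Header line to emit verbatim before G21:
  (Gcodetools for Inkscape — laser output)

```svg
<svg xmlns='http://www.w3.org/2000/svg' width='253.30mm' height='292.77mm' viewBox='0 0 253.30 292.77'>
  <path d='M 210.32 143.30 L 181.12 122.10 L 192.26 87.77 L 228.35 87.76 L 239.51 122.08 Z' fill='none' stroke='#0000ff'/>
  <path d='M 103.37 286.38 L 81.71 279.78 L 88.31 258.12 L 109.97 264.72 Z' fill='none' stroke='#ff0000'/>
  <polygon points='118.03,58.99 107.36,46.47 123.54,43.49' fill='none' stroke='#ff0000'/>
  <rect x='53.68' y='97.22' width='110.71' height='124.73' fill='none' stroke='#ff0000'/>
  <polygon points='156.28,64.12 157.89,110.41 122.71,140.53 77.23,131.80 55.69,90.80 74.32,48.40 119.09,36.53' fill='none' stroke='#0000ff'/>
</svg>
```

Since the viewBox matches the mm dimensions, user units are millimetres directly. The only transform is the Y-flip y_m = 292.77 − y_svg.

Shape 1 is a regular polygon drawn with `<path>`. Its stroke #0000ff means engrave at S275, F3139. After flipping Y the toolpath is (210.32,149.47) → (181.12,170.67) → (192.26,205.00) → (228.35,205.01) → (239.51,170.69) → (210.32,149.47), returning to the start.

Shape 2 is a regular polygon drawn with `<path>`. Its stroke #ff0000 means cut at S878, F921. After flipping Y the toolpath is (103.37,6.39) → (81.71,12.99) → (88.31,34.65) → (109.97,28.05) → (103.37,6.39), returning to the start.

Shape 3 is a regular polygon drawn with `<polygon>`. Its stroke #ff0000 means cut at S878, F921. After flipping Y the toolpath is (118.03,233.78) → (107.36,246.30) → (123.54,249.28) → (118.03,233.78), returning to the start.

Shape 4 is a rectangle drawn with `<rect>`. Its stroke #ff0000 means cut at S878, F921. After flipping Y the toolpath is (53.68,195.55) → (164.39,195.55) → (164.39,70.82) → (53.68,70.82) → (53.68,195.55), returning to the start.

Shape 5 is a regular polygon drawn with `<polygon>`. Its stroke #0000ff means engrave at S275, F3139. After flipping Y the toolpath is (156.28,228.65) → (157.89,182.36) → (122.71,152.24) → (77.23,160.97) → (55.69,201.97) → (74.32,244.37) → (119.09,256.24) → (156.28,228.65), returning to the start.

(Gcodetools for Inkscape — laser output)
G21
G90
G0 X210.32 Y149.47
M4 S275
G01 X181.12 Y170.67 F3139
G01 X192.26 Y205.00 F3139
G01 X228.35 Y205.01 F3139
G01 X239.51 Y170.69 F3139
G01 X210.32 Y149.47 F3139
G0 X103.37 Y6.39
M4 S878
G01 X81.71 Y12.99 F921
G01 X88.31 Y34.65 F921
G01 X109.97 Y28.05 F921
G01 X103.37 Y6.39 F921
G0 X118.03 Y233.78
M4 S878
G01 X107.36 Y246.30 F921
G01 X123.54 Y249.28 F921
G01 X118.03 Y233.78 F921
G0 X53.68 Y195.55
M4 S878
G01 X164.39 Y195.55 F921
G01 X164.39 Y70.82 F921
G01 X53.68 Y70.82 F921
G01 X53.68 Y195.55 F921
G0 X156.28 Y228.65
M4 S275
G01 X157.89 Y182.36 F3139
G01 X122.71 Y152.24 F3139
G01 X77.23 Y160.97 F3139
G01 X55.69 Y201.97 F3139
G01 X74.32 Y244.37 F3139
G01 X119.09 Y256.24 F3139
G01 X156.28 Y228.65 F3139
M5
G0 X0.00 Y0.00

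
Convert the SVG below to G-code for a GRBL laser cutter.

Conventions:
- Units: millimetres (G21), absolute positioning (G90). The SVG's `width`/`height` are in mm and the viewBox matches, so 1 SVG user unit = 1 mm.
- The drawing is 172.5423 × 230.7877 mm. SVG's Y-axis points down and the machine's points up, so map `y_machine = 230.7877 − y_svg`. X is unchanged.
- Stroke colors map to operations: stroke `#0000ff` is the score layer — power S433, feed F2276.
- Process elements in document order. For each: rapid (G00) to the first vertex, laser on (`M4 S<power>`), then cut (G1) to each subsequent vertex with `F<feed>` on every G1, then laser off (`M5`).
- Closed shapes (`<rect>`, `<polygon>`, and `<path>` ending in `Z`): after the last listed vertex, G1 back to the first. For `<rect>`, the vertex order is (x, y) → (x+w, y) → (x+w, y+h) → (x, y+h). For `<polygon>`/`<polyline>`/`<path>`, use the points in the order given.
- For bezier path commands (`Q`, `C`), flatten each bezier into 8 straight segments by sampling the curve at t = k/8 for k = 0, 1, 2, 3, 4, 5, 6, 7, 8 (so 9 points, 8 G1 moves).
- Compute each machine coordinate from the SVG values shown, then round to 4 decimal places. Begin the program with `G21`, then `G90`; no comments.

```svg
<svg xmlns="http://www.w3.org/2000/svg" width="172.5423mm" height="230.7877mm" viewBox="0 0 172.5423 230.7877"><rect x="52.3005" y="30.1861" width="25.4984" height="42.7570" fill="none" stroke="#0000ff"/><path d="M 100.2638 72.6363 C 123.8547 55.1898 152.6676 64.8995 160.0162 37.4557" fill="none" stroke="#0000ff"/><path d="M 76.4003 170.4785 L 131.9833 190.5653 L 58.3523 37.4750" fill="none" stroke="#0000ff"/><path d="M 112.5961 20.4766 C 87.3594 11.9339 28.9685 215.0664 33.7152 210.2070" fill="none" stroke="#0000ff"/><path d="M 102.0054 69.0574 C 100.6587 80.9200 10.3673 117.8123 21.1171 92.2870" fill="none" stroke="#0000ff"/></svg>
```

Since the viewBox matches the mm dimensions, user units are millimetres directly. The only transform is the Y-flip y_m = 230.7877 − y_svg.

Shape 1 is a rectangle drawn with `<rect>`. Its stroke #0000ff means score at S433, F2276. After flipping Y the toolpath is (52.3005,200.6016) → (77.7989,200.6016) → (77.7989,157.8446) → (52.3005,157.8446) → (52.3005,200.6016), returning to the start.

Shape 2 is a cubic bezier drawn with `<path>`. Its stroke #0000ff means score at S433, F2276. After flipping Y the toolpath is (100.2638,158.1514) → (109.3030,163.5465) → (118.5191,167.1493) → (127.5993,169.7135) → (136.2309,171.9927) → (144.1011,174.7405) → (150.8972,178.7106) → (156.3065,184.6565) → (160.0162,193.3320).

Shape 3 is a open polyline drawn with `<path>`. Its stroke #0000ff means score at S433, F2276. After flipping Y the toolpath is (76.4003,60.3092) → (131.9833,40.2224) → (58.3523,193.3127).

Shape 4 is a cubic bezier drawn with `<path>`. Its stroke #0000ff means score at S433, F2276. After flipping Y the toolpath is (112.5961,210.3111) → (101.7663,204.4120) → (88.9567,183.5863) → (75.2958,152.7520) → (61.9119,116.8271) → (49.9334,80.7296) → (40.4889,49.3773) → (34.7067,27.6884) → (33.7152,20.5807).

Shape 5 is a cubic bezier drawn with `<path>`. Its stroke #0000ff means score at S433, F2276. After flipping Y the toolpath is (102.0054,161.7303) → (97.7022,156.2794) → (87.2868,149.5066) → (72.9856,142.4369) → (57.0251,136.0950) → (41.6315,131.5057) → (29.0314,129.6937) → (21.4512,131.6837) → (21.1171,138.5007).

G21
G90
G00 X52.3005 Y200.6016
M4 S433
G1 X77.7989 Y200.6016 F2276
G1 X77.7989 Y157.8446 F2276
G1 X52.3005 Y157.8446 F2276
G1 X52.3005 Y200.6016 F2276
M5
G00 X100.2638 Y158.1514
M4 S433
G1 X109.3030 Y163.5465 F2276
G1 X118.5191 Y167.1493 F2276
G1 X127.5993 Y169.7135 F2276
G1 X136.2309 Y171.9927 F2276
G1 X144.1011 Y174.7405 F2276
G1 X150.8972 Y178.7106 F2276
G1 X156.3065 Y184.6565 F2276
G1 X160.0162 Y193.3320 F2276
M5
G00 X76.4003 Y60.3092
M4 S433
G1 X131.9833 Y40.2224 F2276
G1 X58.3523 Y193.3127 F2276
M5
G00 X112.5961 Y210.3111
M4 S433
G1 X101.7663 Y204.4120 F2276
G1 X88.9567 Y183.5863 F2276
G1 X75.2958 Y152.7520 F2276
G1 X61.9119 Y116.8271 F2276
G1 X49.9334 Y80.7296 F2276
G1 X40.4889 Y49.3773 F2276
G1 X34.7067 Y27.6884 F2276
G1 X33.7152 Y20.5807 F2276
M5
G00 X102.0054 Y161.7303
M4 S433
G1 X97.7022 Y156.2794 F2276
G1 X87.2868 Y149.5066 F2276
G1 X72.9856 Y142.4369 F2276
G1 X57.0251 Y136.0950 F2276
G1 X41.6315 Y131.5057 F2276
G1 X29.0314 Y129.6937 F2276
G1 X21.4512 Y131.6837 F2276
G1 X21.1171 Y138.5007 F2276
M5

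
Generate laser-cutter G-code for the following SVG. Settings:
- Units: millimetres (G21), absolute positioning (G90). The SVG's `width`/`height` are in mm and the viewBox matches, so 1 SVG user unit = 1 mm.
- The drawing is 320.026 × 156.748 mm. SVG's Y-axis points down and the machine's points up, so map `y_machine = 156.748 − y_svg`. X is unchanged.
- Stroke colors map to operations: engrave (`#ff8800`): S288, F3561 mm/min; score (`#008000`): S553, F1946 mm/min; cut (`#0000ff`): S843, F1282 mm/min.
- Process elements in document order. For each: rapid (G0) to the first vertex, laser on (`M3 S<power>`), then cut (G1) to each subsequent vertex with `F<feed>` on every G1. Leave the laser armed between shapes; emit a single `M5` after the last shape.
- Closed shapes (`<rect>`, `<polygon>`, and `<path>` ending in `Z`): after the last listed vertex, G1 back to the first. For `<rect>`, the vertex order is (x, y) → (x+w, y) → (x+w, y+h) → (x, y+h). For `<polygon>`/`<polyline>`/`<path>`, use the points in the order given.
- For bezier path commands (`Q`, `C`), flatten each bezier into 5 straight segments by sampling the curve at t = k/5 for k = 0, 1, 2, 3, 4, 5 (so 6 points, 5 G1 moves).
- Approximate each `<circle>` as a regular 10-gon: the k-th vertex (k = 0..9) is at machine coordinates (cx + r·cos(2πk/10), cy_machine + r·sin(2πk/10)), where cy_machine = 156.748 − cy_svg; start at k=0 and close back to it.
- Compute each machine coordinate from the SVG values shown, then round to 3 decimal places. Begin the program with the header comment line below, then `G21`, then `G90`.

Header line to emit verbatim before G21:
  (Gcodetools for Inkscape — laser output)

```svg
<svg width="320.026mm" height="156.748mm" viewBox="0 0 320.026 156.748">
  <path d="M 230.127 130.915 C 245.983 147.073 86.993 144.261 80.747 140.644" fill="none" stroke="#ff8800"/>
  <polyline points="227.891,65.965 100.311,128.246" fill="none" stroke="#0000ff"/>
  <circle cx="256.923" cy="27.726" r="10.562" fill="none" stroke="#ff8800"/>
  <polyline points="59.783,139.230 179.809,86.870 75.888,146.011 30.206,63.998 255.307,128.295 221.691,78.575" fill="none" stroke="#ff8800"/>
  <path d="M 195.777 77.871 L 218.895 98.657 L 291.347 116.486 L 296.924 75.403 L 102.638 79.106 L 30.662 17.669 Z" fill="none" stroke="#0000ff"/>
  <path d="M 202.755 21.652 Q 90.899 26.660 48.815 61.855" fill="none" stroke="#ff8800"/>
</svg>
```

(Gcodetools for Inkscape — laser output)
G21
G90
G0 X230.127 Y25.833
M3 S288
G1 X221.280 Y18.269 F3561
G1 X186.194 Y14.386 F3561
G1 X140.594 Y13.313 F3561
G1 X100.203 Y14.176 F3561
G1 X80.747 Y16.104 F3561
G0 X227.891 Y90.783
M3 S843
G1 X100.311 Y28.502 F1282
G0 X267.485 Y129.022
M3 S288
G1 X265.468 Y135.230 F3561
G1 X260.187 Y139.067 F3561
G1 X253.659 Y139.067 F3561
G1 X248.378 Y135.230 F3561
G1 X246.361 Y129.022 F3561
G1 X248.378 Y122.814 F3561
G1 X253.659 Y118.977 F3561
G1 X260.187 Y118.977 F3561
G1 X265.468 Y122.814 F3561
G1 X267.485 Y129.022 F3561
G0 X59.783 Y17.518
M3 S288
G1 X179.809 Y69.878 F3561
G1 X75.888 Y10.737 F3561
G1 X30.206 Y92.750 F3561
G1 X255.307 Y28.453 F3561
G1 X221.691 Y78.173 F3561
G0 X195.777 Y78.877
M3 S843
G1 X218.895 Y58.091 F1282
G1 X291.347 Y40.262 F1282
G1 X296.924 Y81.345 F1282
G1 X102.638 Y77.642 F1282
G1 X30.662 Y139.079 F1282
G1 X195.777 Y78.877 F1282
G0 X202.755 Y135.096
M3 S288
G1 X160.803 Y131.885 F3561
G1 X124.434 Y126.260 F3561
G1 X93.646 Y118.219 F3561
G1 X68.439 Y107.764 F3561
G1 X48.815 Y94.893 F3561
M5

viewBox `0 0 320.026 156.748` with mm width/height → 1 unit = 1 mm. Flip: y_m = 156.748 − y_svg.

**Shape 1** — `<path>` cubic bezier, stroke `#ff8800` → engrave (S288, F3561). Control points (SVG): P0=(230.127,130.915), P1=(245.983,147.073), P2=(86.993,144.261), P3=(80.747,140.644); sampled at t=k/5. Machine vertices: (230.127,25.833) → (221.280,18.269) → (186.194,14.386) → (140.594,13.313) → (100.203,14.176) → (80.747,16.104). Open path.

**Shape 2** — `<polyline>` line segment, stroke `#0000ff` → cut (S843, F1282). Machine vertices: (227.891,90.783) → (100.311,28.502). Open path.

**Shape 3** — `<circle>` circle, stroke `#ff8800` → engrave (S288, F3561). Machine vertices: (267.485,129.022) → (265.468,135.230) → (260.187,139.067) → (253.659,139.067) → (248.378,135.230) → (246.361,129.022) → (248.378,122.814) → (253.659,118.977) → (260.187,118.977) → (265.468,122.814) → (267.485,129.022). Closed: final G1 returns to the first vertex.

**Shape 4** — `<polyline>` open polyline, stroke `#ff8800` → engrave (S288, F3561). Machine vertices: (59.783,17.518) → (179.809,69.878) → (75.888,10.737) → (30.206,92.750) → (255.307,28.453) → (221.691,78.173). Open path.

**Shape 5** — `<path>` closed polygon, stroke `#0000ff` → cut (S843, F1282). Machine vertices: (195.777,78.877) → (218.895,58.091) → (291.347,40.262) → (296.924,81.345) → (102.638,77.642) → (30.662,139.079) → (195.777,78.877). Closed: final G1 returns to the first vertex.

**Shape 6** — `<path>` quadratic bezier, stroke `#ff8800` → engrave (S288, F3561). Control points (SVG): P0=(202.755,21.652), P1=(90.899,26.660), P2=(48.815,61.855); sampled at t=k/5. Machine vertices: (202.755,135.096) → (160.803,131.885) → (124.434,126.260) → (93.646,118.219) → (68.439,107.764) → (48.815,94.893). Open path.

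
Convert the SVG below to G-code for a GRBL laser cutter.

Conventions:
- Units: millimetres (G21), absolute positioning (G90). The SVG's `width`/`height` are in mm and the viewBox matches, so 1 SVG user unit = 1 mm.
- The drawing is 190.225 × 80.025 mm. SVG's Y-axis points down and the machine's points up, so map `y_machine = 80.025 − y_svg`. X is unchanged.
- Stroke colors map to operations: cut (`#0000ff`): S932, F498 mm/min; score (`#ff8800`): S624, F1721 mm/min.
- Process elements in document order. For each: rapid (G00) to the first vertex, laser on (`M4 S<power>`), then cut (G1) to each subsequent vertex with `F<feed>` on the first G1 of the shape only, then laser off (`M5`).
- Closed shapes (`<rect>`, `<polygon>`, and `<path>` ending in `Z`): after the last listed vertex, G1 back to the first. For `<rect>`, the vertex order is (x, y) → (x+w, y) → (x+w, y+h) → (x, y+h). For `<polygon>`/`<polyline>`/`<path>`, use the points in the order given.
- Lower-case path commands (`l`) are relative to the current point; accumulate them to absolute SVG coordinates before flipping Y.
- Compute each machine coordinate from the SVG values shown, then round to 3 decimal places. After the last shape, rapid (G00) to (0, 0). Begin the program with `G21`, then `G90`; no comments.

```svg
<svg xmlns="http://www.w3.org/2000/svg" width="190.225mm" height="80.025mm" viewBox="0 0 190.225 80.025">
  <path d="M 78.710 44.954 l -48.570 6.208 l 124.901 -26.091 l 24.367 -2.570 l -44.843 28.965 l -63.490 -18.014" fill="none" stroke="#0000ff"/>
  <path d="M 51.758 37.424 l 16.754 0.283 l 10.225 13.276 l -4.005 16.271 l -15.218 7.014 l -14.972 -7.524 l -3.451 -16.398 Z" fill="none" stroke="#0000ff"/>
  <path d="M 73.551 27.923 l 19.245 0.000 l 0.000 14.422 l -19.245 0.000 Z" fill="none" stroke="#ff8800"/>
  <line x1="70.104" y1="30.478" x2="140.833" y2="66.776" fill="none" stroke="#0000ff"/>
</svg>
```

1 u = 1 mm; y_m = 80.025 − y.

[1] `<path>` open polyline, #0000ff→cut S932 F498: (78.710,35.071) → (30.140,28.863) → (155.041,54.954) → (179.408,57.524) → (134.565,28.559) → (71.075,46.573)

[2] `<path>` regular polygon, #0000ff→cut S932 F498: (51.758,42.601) → (68.512,42.318) → (78.737,29.042) → (74.732,12.771) → (59.514,5.757) → (44.542,13.281) → (41.091,29.679) → (51.758,42.601) (closed)

[3] `<path>` rectangle, #ff8800→score S624 F1721: (73.551,52.102) → (92.796,52.102) → (92.796,37.680) → (73.551,37.680) → (73.551,52.102) (closed)

[4] `<line>` line segment, #0000ff→cut S932 F498: (70.104,49.547) → (140.833,13.249)

G21
G90
G00 X78.710 Y35.071
M4 S932
G1 X30.140 Y28.863 F498
G1 X155.041 Y54.954
G1 X179.408 Y57.524
G1 X134.565 Y28.559
G1 X71.075 Y46.573
M5
G00 X51.758 Y42.601
M4 S932
G1 X68.512 Y42.318 F498
G1 X78.737 Y29.042
G1 X74.732 Y12.771
G1 X59.514 Y5.757
G1 X44.542 Y13.281
G1 X41.091 Y29.679
G1 X51.758 Y42.601
M5
G00 X73.551 Y52.102
M4 S624
G1 X92.796 Y52.102 F1721
G1 X92.796 Y37.680
G1 X73.551 Y37.680
G1 X73.551 Y52.102
M5
G00 X70.104 Y49.547
M4 S932
G1 X140.833 Y13.249 F498
M5
G00 X0.000 Y0.000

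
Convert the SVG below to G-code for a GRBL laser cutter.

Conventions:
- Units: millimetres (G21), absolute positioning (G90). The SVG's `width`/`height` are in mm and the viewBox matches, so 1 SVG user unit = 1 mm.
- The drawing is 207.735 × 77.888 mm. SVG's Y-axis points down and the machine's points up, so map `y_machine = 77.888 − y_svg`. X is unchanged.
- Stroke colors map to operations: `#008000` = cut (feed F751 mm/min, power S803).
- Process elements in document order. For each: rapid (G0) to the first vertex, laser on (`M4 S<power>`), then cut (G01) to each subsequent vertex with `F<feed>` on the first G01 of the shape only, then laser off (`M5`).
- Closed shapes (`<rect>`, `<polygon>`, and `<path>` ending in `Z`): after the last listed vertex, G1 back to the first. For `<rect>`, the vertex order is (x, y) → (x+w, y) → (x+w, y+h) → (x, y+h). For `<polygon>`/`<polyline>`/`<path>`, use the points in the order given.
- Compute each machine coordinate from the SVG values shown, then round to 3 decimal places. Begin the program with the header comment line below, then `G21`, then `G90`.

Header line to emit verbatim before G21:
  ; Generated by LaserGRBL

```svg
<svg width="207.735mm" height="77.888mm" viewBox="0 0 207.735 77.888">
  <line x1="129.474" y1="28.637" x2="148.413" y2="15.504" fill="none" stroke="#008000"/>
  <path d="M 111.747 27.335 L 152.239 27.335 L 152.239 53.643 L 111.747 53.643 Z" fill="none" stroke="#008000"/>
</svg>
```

; Generated by LaserGRBL
G21
G90
G0 X129.474 Y49.251
M4 S803
G01 X148.413 Y62.384 F751
M5
G0 X111.747 Y50.553
M4 S803
G01 X152.239 Y50.553 F751
G01 X152.239 Y24.245
G01 X111.747 Y24.245
G01 X111.747 Y50.553
M5

viewBox `0 0 207.735 77.888` with mm width/height → 1 unit = 1 mm. Flip: y_m = 77.888 − y_svg.

**Shape 1** — `<line>` line segment, stroke `#008000` → cut (S803, F751). Machine vertices: (129.474,49.251) → (148.413,62.384). Open path.

**Shape 2** — `<path>` rectangle, stroke `#008000` → cut (S803, F751). Machine vertices: (111.747,50.553) → (152.239,50.553) → (152.239,24.245) → (111.747,24.245) → (111.747,50.553). Closed: final G1 returns to the first vertex.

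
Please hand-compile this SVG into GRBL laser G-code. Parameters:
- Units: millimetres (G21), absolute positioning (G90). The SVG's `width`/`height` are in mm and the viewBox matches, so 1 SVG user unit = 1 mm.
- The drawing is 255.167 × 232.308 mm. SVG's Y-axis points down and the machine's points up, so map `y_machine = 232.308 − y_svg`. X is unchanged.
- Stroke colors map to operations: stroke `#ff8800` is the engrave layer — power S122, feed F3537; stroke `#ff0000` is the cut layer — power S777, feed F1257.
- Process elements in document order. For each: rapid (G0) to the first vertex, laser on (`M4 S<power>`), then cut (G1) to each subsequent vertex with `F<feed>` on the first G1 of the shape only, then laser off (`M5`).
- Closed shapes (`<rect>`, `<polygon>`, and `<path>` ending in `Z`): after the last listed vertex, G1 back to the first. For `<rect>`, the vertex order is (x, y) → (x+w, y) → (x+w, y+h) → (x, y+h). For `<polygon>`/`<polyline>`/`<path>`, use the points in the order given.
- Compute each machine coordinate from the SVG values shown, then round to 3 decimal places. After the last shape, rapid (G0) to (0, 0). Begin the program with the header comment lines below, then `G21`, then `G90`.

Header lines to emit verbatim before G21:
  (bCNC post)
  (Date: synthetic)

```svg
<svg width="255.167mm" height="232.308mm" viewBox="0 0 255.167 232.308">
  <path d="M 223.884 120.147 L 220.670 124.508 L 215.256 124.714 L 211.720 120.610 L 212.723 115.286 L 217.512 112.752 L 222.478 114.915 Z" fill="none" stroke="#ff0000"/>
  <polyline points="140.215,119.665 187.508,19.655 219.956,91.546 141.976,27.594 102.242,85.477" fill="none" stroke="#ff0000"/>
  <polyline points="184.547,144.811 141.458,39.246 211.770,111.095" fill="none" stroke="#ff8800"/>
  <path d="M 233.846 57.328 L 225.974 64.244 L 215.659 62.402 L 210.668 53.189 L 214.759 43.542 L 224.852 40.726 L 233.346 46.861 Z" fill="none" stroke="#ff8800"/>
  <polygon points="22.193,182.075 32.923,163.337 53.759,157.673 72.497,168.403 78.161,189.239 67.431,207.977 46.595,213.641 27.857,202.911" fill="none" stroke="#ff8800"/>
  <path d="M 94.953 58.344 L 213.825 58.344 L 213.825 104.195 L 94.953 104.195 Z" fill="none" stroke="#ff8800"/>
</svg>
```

viewBox `0 0 255.167 232.308` with mm width/height → 1 unit = 1 mm. Flip: y_m = 232.308 − y_svg.

**Shape 1** — `<path>` regular polygon, stroke `#ff0000` → cut (S777, F1257). Machine vertices: (223.884,112.161) → (220.670,107.800) → (215.256,107.594) → (211.720,111.698) → (212.723,117.022) → (217.512,119.556) → (222.478,117.393) → (223.884,112.161). Closed: final G1 returns to the first vertex.

**Shape 2** — `<polyline>` open polyline, stroke `#ff0000` → cut (S777, F1257). Machine vertices: (140.215,112.643) → (187.508,212.653) → (219.956,140.762) → (141.976,204.714) → (102.242,146.831). Open path.

**Shape 3** — `<polyline>` open polyline, stroke `#ff8800` → engrave (S122, F3537). Machine vertices: (184.547,87.497) → (141.458,193.062) → (211.770,121.213). Open path.

**Shape 4** — `<path>` regular polygon, stroke `#ff8800` → engrave (S122, F3537). Machine vertices: (233.846,174.980) → (225.974,168.064) → (215.659,169.906) → (210.668,179.119) → (214.759,188.766) → (224.852,191.582) → (233.346,185.447) → (233.846,174.980). Closed: final G1 returns to the first vertex.

**Shape 5** — `<polygon>` regular polygon, stroke `#ff8800` → engrave (S122, F3537). Machine vertices: (22.193,50.233) → (32.923,68.971) → (53.759,74.635) → (72.497,63.905) → (78.161,43.069) → (67.431,24.331) → (46.595,18.667) → (27.857,29.397) → (22.193,50.233). Closed: final G1 returns to the first vertex.

**Shape 6** — `<path>` rectangle, stroke `#ff8800` → engrave (S122, F3537). Machine vertices: (94.953,173.964) → (213.825,173.964) → (213.825,128.113) → (94.953,128.113) → (94.953,173.964). Closed: final G1 returns to the first vertex.

(bCNC post)
(Date: synthetic)
G21
G90
G0 X223.884 Y112.161
M4 S777
G1 X220.670 Y107.800 F1257
G1 X215.256 Y107.594
G1 X211.720 Y111.698
G1 X212.723 Y117.022
G1 X217.512 Y119.556
G1 X222.478 Y117.393
G1 X223.884 Y112.161
M5
G0 X140.215 Y112.643
M4 S777
G1 X187.508 Y212.653 F1257
G1 X219.956 Y140.762
G1 X141.976 Y204.714
G1 X102.242 Y146.831
M5
G0 X184.547 Y87.497
M4 S122
G1 X141.458 Y193.062 F3537
G1 X211.770 Y121.213
M5
G0 X233.846 Y174.980
M4 S122
G1 X225.974 Y168.064 F3537
G1 X215.659 Y169.906
G1 X210.668 Y179.119
G1 X214.759 Y188.766
G1 X224.852 Y191.582
G1 X233.346 Y185.447
G1 X233.846 Y174.980
M5
G0 X22.193 Y50.233
M4 S122
G1 X32.923 Y68.971 F3537
G1 X53.759 Y74.635
G1 X72.497 Y63.905
G1 X78.161 Y43.069
G1 X67.431 Y24.331
G1 X46.595 Y18.667
G1 X27.857 Y29.397
G1 X22.193 Y50.233
M5
G0 X94.953 Y173.964
M4 S122
G1 X213.825 Y173.964 F3537
G1 X213.825 Y128.113
G1 X94.953 Y128.113
G1 X94.953 Y173.964
M5
G0 X0.000 Y0.000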